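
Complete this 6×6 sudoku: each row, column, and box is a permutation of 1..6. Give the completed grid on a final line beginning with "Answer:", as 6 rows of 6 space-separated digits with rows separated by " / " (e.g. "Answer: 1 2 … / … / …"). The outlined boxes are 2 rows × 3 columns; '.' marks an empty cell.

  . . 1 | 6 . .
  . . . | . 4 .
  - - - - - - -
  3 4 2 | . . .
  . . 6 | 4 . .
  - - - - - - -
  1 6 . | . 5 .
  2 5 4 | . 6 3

Step 1. [r2c4∈{1,2,3,5}] r2c4 is the only open cell in col 4 admitting 3, so r2c4=3.
Step 2. [r1c5∈{2}] r1c5 has the single candidate 2. So r1c5=2.
Step 3. [r3c5∈{1}] only 1 remains possible at r3c5. So r3c5=1.
Step 4. [r1c6∈{5}] r1c6 is down to just 5. So r1c6=5.
Step 5. [r5c4∈{2}] r5c4's peers cover all but 2. So r5c4=2.
Step 6. [r2c1∈{5,6}] r2c1 is the only open cell in row 2 admitting 6. So r2c1=6.
Step 7. [r4c1∈{5}] only 5 remains possible at r4c1 ⇒ r4c1=5.
Step 8. [r4c6∈{2}] r4c6 has the single candidate 2 ⇒ r4c6=2.
Step 9. [r2c3∈{5}] only 5 remains possible at r2c3 ⇒ r2c3=5.
Step 10. [r1c1∈{4}] r1c1 is down to just 4, so r1c1=4.
Step 11. [r2c2∈{2}] only 2 remains possible at r2c2. So r2c2=2.
Step 12. [r6c4∈{1}] r6c4's peers cover all but 1, so r6c4=1.
Step 13. [r4c2∈{1}] only 1 remains possible at r4c2. So r4c2=1.
Step 14. [r5c3∈{3}] only 3 remains possible at r5c3 ⇒ r5c3=3.
Step 15. [r1c2∈{3}] r1c2 has the single candidate 3 ⇒ r1c2=3.
Step 16. [r5c6∈{4}] only 4 remains possible at r5c6 ⇒ r5c6=4.
Step 17. [r2c6∈{1}] nothing but 1 survives at r2c6, so r2c6=1.
Step 18. [r3c4∈{5}] r3c4's peers cover all but 5 ⇒ r3c4=5.
Step 19. [r3c6∈{6}] r3c6 has the single candidate 6. So r3c6=6.
Step 20. [r4c5∈{3}] r4c5 is down to just 3. So r4c5=3.

Answer: 4 3 1 6 2 5 / 6 2 5 3 4 1 / 3 4 2 5 1 6 / 5 1 6 4 3 2 / 1 6 3 2 5 4 / 2 5 4 1 6 3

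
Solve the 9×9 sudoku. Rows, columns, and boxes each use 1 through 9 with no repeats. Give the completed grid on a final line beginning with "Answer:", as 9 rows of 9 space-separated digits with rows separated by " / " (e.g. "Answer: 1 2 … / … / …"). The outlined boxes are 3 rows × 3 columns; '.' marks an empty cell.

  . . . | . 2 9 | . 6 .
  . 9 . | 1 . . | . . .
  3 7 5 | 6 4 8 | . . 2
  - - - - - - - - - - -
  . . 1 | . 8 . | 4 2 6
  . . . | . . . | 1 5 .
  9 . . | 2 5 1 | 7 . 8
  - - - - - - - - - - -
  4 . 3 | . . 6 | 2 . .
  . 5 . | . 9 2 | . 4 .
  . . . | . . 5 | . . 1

Step 1. [r9c3∈{2,6,7,8,9}] 9 has one home in col 3: r9c3. So r9c3=9.
Step 2. [r8c1∈{1,6,7,8}] in row 8, 1 fits only at r8c1 ⇒ r8c1=1.
Step 3. [r1c1∈{8}] r1c1 is down to just 8. So r1c1=8.
Step 4. [r7c2∈{8}] nothing but 8 survives at r7c2, so r7c2=8.
Step 5. [r7c4∈{7}] r7c4 has the single candidate 7 ⇒ r7c4=7.
Step 6. [r1c9∈{3,4,5,7}] 7 has one home in row 1: r1c9. So r1c9=7.
Step 7. [r8c9∈{3}] r8c9's peers cover all but 3 ⇒ r8c9=3.
Step 8. [r5c5∈{3,6,7}] across col 5, 6 lands solely at r5c5, so r5c5=6.
Step 9. [r5c6∈{3,4,7}] across col 6, 4 lands solely at r5c6. So r5c6=4.
Step 10. [r4c2∈{3}] r4c2 has the single candidate 3. So r4c2=3.
Step 11. [r2c6∈{3,7}] in col 6, 3 fits only at r2c6, so r2c6=3.
Step 12. [r8c3∈{6,7}] 7 has one home in row 8: r8c3, so r8c3=7.
Step 13. [r5c2∈{2}] nothing but 2 survives at r5c2. So r5c2=2.
Step 14. [r2c3∈{2,4,6}] in col 3, 2 fits only at r2c3, so r2c3=2.
Step 15. [r9c2∈{6}] r9c2 has the single candidate 6, so r9c2=6.
Step 16. [r9c7∈{8}] r9c7 has the single candidate 8 ⇒ r9c7=8.
Step 17. [r7c9∈{5,9}] 5 has one home in row 7: r7c9. So r7c9=5.
Step 18. [r6c2∈{4}] r6c2 is down to just 4, so r6c2=4.
Step 19. [r5c4∈{3,9}] in row 5, 3 fits only at r5c4. So r5c4=3.
Step 20. [r7c8∈{9}] only 9 remains possible at r7c8, so r7c8=9.
Step 21. [r1c4∈{5}] only 5 remains possible at r1c4, so r1c4=5.
Step 22. [r4c1∈{5,7}] r4c1 is the only open cell in row 4 admitting 5. So r4c1=5.
Step 23. [r8c4∈{8}] r8c4 is down to just 8, so r8c4=8.
Step 24. [r6c3∈{6}] only 6 remains possible at r6c3, so r6c3=6.
Step 25. [r1c7∈{3}] r1c7 is down to just 3, so r1c7=3.
Step 26. [r9c8∈{7}] r9c8 is down to just 7, so r9c8=7.
Step 27. [r2c9∈{4}] r2c9's peers cover all but 4, so r2c9=4.
Step 28. [r9c1∈{2}] nothing but 2 survives at r9c1, so r9c1=2.
Step 29. [r3c7∈{9}] nothing but 9 survives at r3c7, so r3c7=9.
Step 30. [r4c6∈{7}] r4c6 is down to just 7 ⇒ r4c6=7.
Step 31. [r4c4∈{9}] r4c4 has the single candidate 9, so r4c4=9.
Step 32. [r5c1∈{7}] only 7 remains possible at r5c1. So r5c1=7.
Step 33. [r2c5∈{7}] r2c5 is down to just 7 ⇒ r2c5=7.
Step 34. [r3c8∈{1}] r3c8 is down to just 1, so r3c8=1.
Step 35. [r2c1∈{6}] r2c1 has the single candidate 6. So r2c1=6.
Step 36. [r2c7∈{5}] r2c7 is down to just 5, so r2c7=5.
Step 37. [r7c5∈{1}] r7c5's peers cover all but 1, so r7c5=1.
Step 38. [r1c3∈{4}] nothing but 4 survives at r1c3 ⇒ r1c3=4.
Step 39. [r1c2∈{1}] nothing but 1 survives at r1c2, so r1c2=1.
Step 40. [r9c4∈{4}] r9c4 has the single candidate 4. So r9c4=4.
Step 41. [r9c5∈{3}] only 3 remains possible at r9c5, so r9c5=3.
Step 42. [r8c7∈{6}] r8c7 is down to just 6. So r8c7=6.
Step 43. [r6c8∈{3}] r6c8's peers cover all but 3 ⇒ r6c8=3.
Step 44. [r5c3∈{8}] r5c3 has the single candidate 8 ⇒ r5c3=8.
Step 45. [r5c9∈{9}] nothing but 9 survives at r5c9 ⇒ r5c9=9.
Step 46. [r2c8∈{8}] nothing but 8 survives at r2c8. So r2c8=8.

Answer: 8 1 4 5 2 9 3 6 7 / 6 9 2 1 7 3 5 8 4 / 3 7 5 6 4 8 9 1 2 / 5 3 1 9 8 7 4 2 6 / 7 2 8 3 6 4 1 5 9 / 9 4 6 2 5 1 7 3 8 / 4 8 3 7 1 6 2 9 5 / 1 5 7 8 9 2 6 4 3 / 2 6 9 4 3 5 8 7 1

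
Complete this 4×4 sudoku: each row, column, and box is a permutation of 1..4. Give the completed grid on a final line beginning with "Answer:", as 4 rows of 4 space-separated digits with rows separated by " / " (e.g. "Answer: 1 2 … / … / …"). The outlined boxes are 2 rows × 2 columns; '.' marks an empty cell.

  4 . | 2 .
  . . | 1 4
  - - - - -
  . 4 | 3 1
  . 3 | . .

Step 1. [r3c1∈{2}] nothing but 2 survives at r3c1 ⇒ r3c1=2.
Step 2. [r1c4∈{3}] nothing but 3 survives at r1c4, so r1c4=3.
Step 3. [r1c2∈{1}] only 1 remains possible at r1c2 ⇒ r1c2=1.
Step 4. [r2c1∈{3}] r2c1 has the single candidate 3 ⇒ r2c1=3.
Step 5. [r4c3∈{4}] r4c3 has the single candidate 4. So r4c3=4.
Step 6. [r4c4∈{2}] r4c4 is down to just 2 ⇒ r4c4=2.
Step 7. [r2c2∈{2}] r2c2 is down to just 2 ⇒ r2c2=2.
Step 8. [r4c1∈{1}] nothing but 1 survives at r4c1, so r4c1=1.

Answer: 4 1 2 3 / 3 2 1 4 / 2 4 3 1 / 1 3 4 2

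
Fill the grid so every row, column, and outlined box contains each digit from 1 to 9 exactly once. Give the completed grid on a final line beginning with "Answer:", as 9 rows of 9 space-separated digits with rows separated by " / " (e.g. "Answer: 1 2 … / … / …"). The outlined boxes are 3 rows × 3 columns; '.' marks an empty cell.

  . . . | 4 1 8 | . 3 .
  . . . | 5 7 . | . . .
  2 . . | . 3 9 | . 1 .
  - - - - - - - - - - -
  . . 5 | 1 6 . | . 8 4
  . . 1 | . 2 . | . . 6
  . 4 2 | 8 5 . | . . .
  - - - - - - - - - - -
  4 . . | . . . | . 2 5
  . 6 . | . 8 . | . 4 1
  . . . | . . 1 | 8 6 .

Step 1. [r5c4∈{3,7,9}] across box 5, 9 lands solely at r5c4, so r5c4=9.
Step 2. [r2c8∈{9}] r2c8's peers cover all but 9 ⇒ r2c8=9.
Step 3. [r6c8∈{7}] r6c8's peers cover all but 7, so r6c8=7.
Step 4. [r6c6∈{3}] r6c6's peers cover all but 3. So r6c6=3.
Step 5. [r9c9∈{3,7,9}] r9c9 is the only open cell in col 9 admitting 3 ⇒ r9c9=3.
Step 6. [r7c2∈{1,3,7,8,9}] in row 7, 1 fits only at r7c2 ⇒ r7c2=1.
Step 7. [r7c3∈{3,7,8,9}] across row 7, 8 lands solely at r7c3. So r7c3=8.
Step 8. [r4c6∈{7}] r4c6's peers cover all but 7 ⇒ r4c6=7.
Step 9. [r9c2∈{2,5,7,9}] 2 has one home in col 2: r9c2, so r9c2=2.
Step 10. [r9c4∈{7}] r9c4 is down to just 7. So r9c4=7.
Step 11. [r9c3∈{9}] r9c3 is down to just 9. So r9c3=9.
Step 12. [r3c4∈{6}] r3c4 has the single candidate 6. So r3c4=6.
Step 13. [r8c7∈{7,9}] row 8 places 9 nowhere but r8c7 ⇒ r8c7=9.
Step 14. [r2c6∈{2}] r2c6 is down to just 2. So r2c6=2.
Step 15. [r6c1∈{6,9}] 6 has one home in row 6: r6c1. So r6c1=6.
Step 16. [r2c9∈{8}] only 8 remains possible at r2c9. So r2c9=8.
Step 17. [r3c9∈{7}] only 7 remains possible at r3c9. So r3c9=7.
Step 18. [r2c2∈{3}] nothing but 3 survives at r2c2 ⇒ r2c2=3.
Step 19. [r5c1∈{3,7,8}] in col 1, 8 fits only at r5c1, so r5c1=8.
Step 20. [r8c3∈{3,7}] col 3 places 3 nowhere but r8c3, so r8c3=3.
Step 21. [r1c3∈{6,7}] across col 3, 7 lands solely at r1c3, so r1c3=7.
Step 22. [r1c7∈{2,5,6}] 6 has one home in row 1: r1c7, so r1c7=6.
Step 23. [r3c7∈{4,5}] r3c7 is the only open cell in box 3 admitting 5. So r3c7=5.
Step 24. [r9c1∈{5}] r9c1 is down to just 5. So r9c1=5.
Step 25. [r1c1∈{9}] only 9 remains possible at r1c1. So r1c1=9.
Step 26. [r2c3∈{4,6}] r2c3 is the only open cell in row 2 admitting 6, so r2c3=6.
Step 27. [r5c7∈{3}] r5c7 is down to just 3, so r5c7=3.
Step 28. [r8c6∈{5}] nothing but 5 survives at r8c6, so r8c6=5.
Step 29. [r8c4∈{2}] only 2 remains possible at r8c4. So r8c4=2.
Step 30. [r1c9∈{2}] r1c9 is down to just 2. So r1c9=2.
Step 31. [r4c2∈{9}] r4c2 is down to just 9, so r4c2=9.
Step 32. [r1c2∈{5}] only 5 remains possible at r1c2 ⇒ r1c2=5.
Step 33. [r6c7∈{1}] r6c7 is down to just 1 ⇒ r6c7=1.
Step 34. [r3c3∈{4}] nothing but 4 survives at r3c3. So r3c3=4.
Step 35. [r7c7∈{7}] r7c7 has the single candidate 7 ⇒ r7c7=7.
Step 36. [r8c1∈{7}] r8c1 is down to just 7 ⇒ r8c1=7.
Step 37. [r5c2∈{7}] r5c2 is down to just 7. So r5c2=7.
Step 38. [r3c2∈{8}] r3c2 has the single candidate 8, so r3c2=8.
Step 39. [r7c5∈{9}] r7c5 is down to just 9, so r7c5=9.
Step 40. [r9c5∈{4}] nothing but 4 survives at r9c5. So r9c5=4.
Step 41. [r6c9∈{9}] r6c9's peers cover all but 9 ⇒ r6c9=9.
Step 42. [r2c1∈{1}] r2c1's peers cover all but 1 ⇒ r2c1=1.
Step 43. [r7c6∈{6}] r7c6 is down to just 6 ⇒ r7c6=6.
Step 44. [r4c7∈{2}] nothing but 2 survives at r4c7, so r4c7=2.
Step 45. [r2c7∈{4}] nothing but 4 survives at r2c7 ⇒ r2c7=4.
Step 46. [r5c6∈{4}] r5c6 is down to just 4. So r5c6=4.
Step 47. [r4c1∈{3}] r4c1's peers cover all but 3, so r4c1=3.
Step 48. [r5c8∈{5}] nothing but 5 survives at r5c8. So r5c8=5.
Step 49. [r7c4∈{3}] nothing but 3 survives at r7c4. So r7c4=3.

Answer: 9 5 7 4 1 8 6 3 2 / 1 3 6 5 7 2 4 9 8 / 2 8 4 6 3 9 5 1 7 / 3 9 5 1 6 7 2 8 4 / 8 7 1 9 2 4 3 5 6 / 6 4 2 8 5 3 1 7 9 / 4 1 8 3 9 6 7 2 5 / 7 6 3 2 8 5 9 4 1 / 5 2 9 7 4 1 8 6 3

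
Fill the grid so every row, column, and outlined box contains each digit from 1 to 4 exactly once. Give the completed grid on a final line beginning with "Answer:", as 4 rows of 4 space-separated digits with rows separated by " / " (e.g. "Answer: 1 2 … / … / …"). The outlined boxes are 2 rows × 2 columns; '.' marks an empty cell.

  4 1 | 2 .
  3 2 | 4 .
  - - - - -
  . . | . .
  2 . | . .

Step 1. [r3c4∈{1,2,3,4}] 2 has one home in row 3: r3c4. So r3c4=2.
Step 2. [r4c4∈{1,3,4}] in col 4, 4 fits only at r4c4, so r4c4=4.
Step 3. [r4c2∈{3}] only 3 remains possible at r4c2, so r4c2=3.
Step 4. [r4c3∈{1}] nothing but 1 survives at r4c3. So r4c3=1.
Step 5. [r3c1∈{1}] nothing but 1 survives at r3c1, so r3c1=1.
Step 6. [r3c2∈{4}] r3c2 is down to just 4, so r3c2=4.
Step 7. [r2c4∈{1}] nothing but 1 survives at r2c4 ⇒ r2c4=1.
Step 8. [r1c4∈{3}] only 3 remains possible at r1c4 ⇒ r1c4=3.
Step 9. [r3c3∈{3}] r3c3's peers cover all but 3. So r3c3=3.

Answer: 4 1 2 3 / 3 2 4 1 / 1 4 3 2 / 2 3 1 4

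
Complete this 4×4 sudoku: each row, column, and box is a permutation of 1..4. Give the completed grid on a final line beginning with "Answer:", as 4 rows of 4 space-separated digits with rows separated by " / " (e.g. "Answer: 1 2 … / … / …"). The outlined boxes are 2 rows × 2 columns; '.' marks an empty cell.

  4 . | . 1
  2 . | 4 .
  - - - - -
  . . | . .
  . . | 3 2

Step 1. [r3c2∈{1,2,3,4}] row 3 places 2 nowhere but r3c2 ⇒ r3c2=2.
Step 2. [r4c1∈{1}] only 1 remains possible at r4c1. So r4c1=1.
Step 3. [r1c2∈{3}] r1c2 is down to just 3 ⇒ r1c2=3.
Step 4. [r2c2∈{1}] r2c2 is down to just 1. So r2c2=1.
Step 5. [r3c4∈{4}] only 4 remains possible at r3c4. So r3c4=4.
Step 6. [r2c4∈{3}] only 3 remains possible at r2c4, so r2c4=3.
Step 7. [r3c3∈{1}] r3c3 is down to just 1. So r3c3=1.
Step 8. [r3c1∈{3}] only 3 remains possible at r3c1, so r3c1=3.
Step 9. [r1c3∈{2}] only 2 remains possible at r1c3 ⇒ r1c3=2.
Step 10. [r4c2∈{4}] nothing but 4 survives at r4c2, so r4c2=4.

Answer: 4 3 2 1 / 2 1 4 3 / 3 2 1 4 / 1 4 3 2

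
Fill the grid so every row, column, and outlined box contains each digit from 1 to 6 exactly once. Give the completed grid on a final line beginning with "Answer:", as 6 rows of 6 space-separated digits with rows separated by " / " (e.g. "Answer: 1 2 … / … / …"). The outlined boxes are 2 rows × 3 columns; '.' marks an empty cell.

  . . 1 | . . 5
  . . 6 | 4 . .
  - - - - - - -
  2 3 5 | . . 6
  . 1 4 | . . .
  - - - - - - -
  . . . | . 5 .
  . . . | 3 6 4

Step 1. [r5c2∈{2,4,6}] r5c2 is the only open cell in col 2 admitting 6, so r5c2=6.
Step 2. [r5c1∈{1,3,4}] row 5 places 4 nowhere but r5c1 ⇒ r5c1=4.
Step 3. [r3c4∈{1}] nothing but 1 survives at r3c4. So r3c4=1.
Step 4. [r5c4∈{2}] r5c4's peers cover all but 2, so r5c4=2.
Step 5. [r2c5∈{1,2,3}] in col 5, 1 fits only at r2c5, so r2c5=1.
Step 6. [r1c1∈{3}] only 3 remains possible at r1c1, so r1c1=3.
Step 7. [r1c5∈{2}] r1c5 is down to just 2, so r1c5=2.
Step 8. [r2c1∈{5}] r2c1 has the single candidate 5, so r2c1=5.
Step 9. [r4c5∈{3}] r4c5 has the single candidate 3, so r4c5=3.
Step 10. [r2c2∈{2}] r2c2 is down to just 2, so r2c2=2.
Step 11. [r6c2∈{5}] r6c2 has the single candidate 5, so r6c2=5.
Step 12. [r1c4∈{6}] only 6 remains possible at r1c4, so r1c4=6.
Step 13. [r3c5∈{4}] r3c5's peers cover all but 4, so r3c5=4.
Step 14. [r6c1∈{1}] r6c1 is down to just 1 ⇒ r6c1=1.
Step 15. [r1c2∈{4}] nothing but 4 survives at r1c2, so r1c2=4.
Step 16. [r4c6∈{2}] only 2 remains possible at r4c6. So r4c6=2.
Step 17. [r4c1∈{6}] r4c1's peers cover all but 6. So r4c1=6.
Step 18. [r2c6∈{3}] r2c6 is down to just 3 ⇒ r2c6=3.
Step 19. [r6c3∈{2}] only 2 remains possible at r6c3. So r6c3=2.
Step 20. [r5c3∈{3}] r5c3 is down to just 3 ⇒ r5c3=3.
Step 21. [r5c6∈{1}] only 1 remains possible at r5c6 ⇒ r5c6=1.
Step 22. [r4c4∈{5}] r4c4's peers cover all but 5, so r4c4=5.

Answer: 3 4 1 6 2 5 / 5 2 6 4 1 3 / 2 3 5 1 4 6 / 6 1 4 5 3 2 / 4 6 3 2 5 1 / 1 5 2 3 6 4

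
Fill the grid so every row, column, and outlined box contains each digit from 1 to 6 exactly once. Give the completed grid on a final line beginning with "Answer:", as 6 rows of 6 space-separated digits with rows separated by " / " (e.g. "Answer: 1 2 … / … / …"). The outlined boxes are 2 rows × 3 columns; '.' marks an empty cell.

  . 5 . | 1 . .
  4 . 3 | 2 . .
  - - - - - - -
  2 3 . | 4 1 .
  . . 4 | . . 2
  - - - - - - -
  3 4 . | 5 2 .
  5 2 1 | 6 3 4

Step 1. [r1c1∈{6}] only 6 remains possible at r1c1. So r1c1=6.
Step 2. [r4c5∈{5,6}] 5 has one home in row 4: r4c5 ⇒ r4c5=5.
Step 3. [r4c2∈{1,6}] r4c2 is the only open cell in row 4 admitting 6, so r4c2=6.
Step 4. [r3c6∈{6}] nothing but 6 survives at r3c6 ⇒ r3c6=6.
Step 5. [r4c4∈{3}] nothing but 3 survives at r4c4. So r4c4=3.
Step 6. [r1c6∈{3}] only 3 remains possible at r1c6 ⇒ r1c6=3.
Step 7. [r2c2∈{1}] r2c2's peers cover all but 1. So r2c2=1.
Step 8. [r1c3∈{2}] r1c3 has the single candidate 2, so r1c3=2.
Step 9. [r4c1∈{1}] only 1 remains possible at r4c1 ⇒ r4c1=1.
Step 10. [r2c6∈{5}] r2c6's peers cover all but 5 ⇒ r2c6=5.
Step 11. [r3c3∈{5}] only 5 remains possible at r3c3 ⇒ r3c3=5.
Step 12. [r5c3∈{6}] r5c3's peers cover all but 6. So r5c3=6.
Step 13. [r1c5∈{4}] nothing but 4 survives at r1c5. So r1c5=4.
Step 14. [r5c6∈{1}] r5c6 is down to just 1. So r5c6=1.
Step 15. [r2c5∈{6}] r2c5 has the single candidate 6 ⇒ r2c5=6.

Answer: 6 5 2 1 4 3 / 4 1 3 2 6 5 / 2 3 5 4 1 6 / 1 6 4 3 5 2 / 3 4 6 5 2 1 / 5 2 1 6 3 4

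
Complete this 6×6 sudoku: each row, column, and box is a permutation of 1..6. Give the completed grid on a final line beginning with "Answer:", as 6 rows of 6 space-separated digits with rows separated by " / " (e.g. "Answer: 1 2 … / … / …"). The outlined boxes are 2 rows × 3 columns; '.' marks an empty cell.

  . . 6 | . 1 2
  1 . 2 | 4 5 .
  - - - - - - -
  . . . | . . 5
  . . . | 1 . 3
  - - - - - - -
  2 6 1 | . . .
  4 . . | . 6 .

Step 1. [r2c2∈{3}] only 3 remains possible at r2c2. So r2c2=3.
Step 2. [r6c2∈{5}] r6c2's peers cover all but 5 ⇒ r6c2=5.
Step 3. [r5c5∈{3,4}] in col 5, 3 fits only at r5c5 ⇒ r5c5=3.
Step 4. [r4c3∈{4,5}] 5 has one home in col 3: r4c3. So r4c3=5.
Step 5. [r3c3∈{3,4}] col 3 places 4 nowhere but r3c3. So r3c3=4.
Step 6. [r3c5∈{2}] r3c5 is down to just 2, so r3c5=2.
Step 7. [r3c4∈{6}] only 6 remains possible at r3c4 ⇒ r3c4=6.
Step 8. [r4c1∈{6}] nothing but 6 survives at r4c1, so r4c1=6.
Step 9. [r6c6∈{1}] r6c6's peers cover all but 1. So r6c6=1.
Step 10. [r1c1∈{5}] r1c1's peers cover all but 5 ⇒ r1c1=5.
Step 11. [r3c1∈{3}] r3c1 has the single candidate 3, so r3c1=3.
Step 12. [r4c2∈{2}] only 2 remains possible at r4c2 ⇒ r4c2=2.
Step 13. [r3c2∈{1}] r3c2's peers cover all but 1, so r3c2=1.
Step 14. [r1c4∈{3}] r1c4 has the single candidate 3 ⇒ r1c4=3.
Step 15. [r4c5∈{4}] r4c5 has the single candidate 4 ⇒ r4c5=4.
Step 16. [r6c4∈{2}] nothing but 2 survives at r6c4 ⇒ r6c4=2.
Step 17. [r5c6∈{4}] nothing but 4 survives at r5c6. So r5c6=4.
Step 18. [r6c3∈{3}] r6c3's peers cover all but 3 ⇒ r6c3=3.
Step 19. [r5c4∈{5}] r5c4 is down to just 5 ⇒ r5c4=5.
Step 20. [r2c6∈{6}] only 6 remains possible at r2c6 ⇒ r2c6=6.
Step 21. [r1c2∈{4}] r1c2 is down to just 4, so r1c2=4.

Answer: 5 4 6 3 1 2 / 1 3 2 4 5 6 / 3 1 4 6 2 5 / 6 2 5 1 4 3 / 2 6 1 5 3 4 / 4 5 3 2 6 1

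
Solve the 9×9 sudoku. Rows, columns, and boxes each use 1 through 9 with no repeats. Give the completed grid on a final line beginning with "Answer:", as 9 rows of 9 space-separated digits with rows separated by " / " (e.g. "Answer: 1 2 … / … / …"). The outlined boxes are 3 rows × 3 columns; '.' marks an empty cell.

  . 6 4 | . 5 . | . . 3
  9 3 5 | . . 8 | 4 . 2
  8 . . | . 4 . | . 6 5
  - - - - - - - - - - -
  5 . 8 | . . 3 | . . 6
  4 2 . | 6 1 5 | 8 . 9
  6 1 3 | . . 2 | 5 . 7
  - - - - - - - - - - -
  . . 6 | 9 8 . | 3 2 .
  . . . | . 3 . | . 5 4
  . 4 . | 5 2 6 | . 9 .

Step 1. [r3c2∈{7}] r3c2 is down to just 7. So r3c2=7.
Step 2. [r7c9∈{1}] r7c9 is down to just 1, so r7c9=1.
Step 3. [r7c1∈{7}] only 7 remains possible at r7c1. So r7c1=7.
Step 4. [r9c3∈{1}] r9c3's peers cover all but 1. So r9c3=1.
Step 5. [r1c1∈{1,2}] in col 1, 1 fits only at r1c1 ⇒ r1c1=1.
Step 6. [r4c2∈{9}] nothing but 9 survives at r4c2. So r4c2=9.
Step 7. [r4c5∈{7}] r4c5 is down to just 7. So r4c5=7.
Step 8. [r1c4∈{2,7}] in row 1, 2 fits only at r1c4. So r1c4=2.
Step 9. [r6c8∈{4}] r6c8's peers cover all but 4. So r6c8=4.
Step 10. [r9c7∈{7}] r9c7 has the single candidate 7 ⇒ r9c7=7.
Step 11. [r4c8∈{1}] r4c8 is down to just 1. So r4c8=1.
Step 12. [r2c4∈{1,7}] across row 2, 1 lands solely at r2c4. So r2c4=1.
Step 13. [r1c6∈{7,9}] 7 has one home in box 2: r1c6 ⇒ r1c6=7.
Step 14. [r3c7∈{1,9}] row 3 places 1 nowhere but r3c7. So r3c7=1.
Step 15. [r8c1∈{2}] only 2 remains possible at r8c1, so r8c1=2.
Step 16. [r8c4∈{7}] r8c4 is down to just 7, so r8c4=7.
Step 17. [r5c3∈{7}] nothing but 7 survives at r5c3, so r5c3=7.
Step 18. [r3c3∈{2}] r3c3 is down to just 2 ⇒ r3c3=2.
Step 19. [r2c8∈{7}] r2c8 has the single candidate 7. So r2c8=7.
Step 20. [r6c5∈{9}] r6c5 has the single candidate 9. So r6c5=9.
Step 21. [r3c4∈{3}] r3c4's peers cover all but 3. So r3c4=3.
Step 22. [r5c8∈{3}] r5c8 has the single candidate 3. So r5c8=3.
Step 23. [r3c6∈{9}] r3c6's peers cover all but 9, so r3c6=9.
Step 24. [r2c5∈{6}] r2c5's peers cover all but 6 ⇒ r2c5=6.
Step 25. [r6c4∈{8}] r6c4 has the single candidate 8, so r6c4=8.
Step 26. [r8c7∈{6}] r8c7 is down to just 6. So r8c7=6.
Step 27. [r7c2∈{5}] r7c2's peers cover all but 5. So r7c2=5.
Step 28. [r9c1∈{3}] r9c1's peers cover all but 3, so r9c1=3.
Step 29. [r7c6∈{4}] only 4 remains possible at r7c6, so r7c6=4.
Step 30. [r1c7∈{9}] r1c7's peers cover all but 9. So r1c7=9.
Step 31. [r8c6∈{1}] r8c6's peers cover all but 1. So r8c6=1.
Step 32. [r4c4∈{4}] only 4 remains possible at r4c4. So r4c4=4.
Step 33. [r8c3∈{9}] r8c3 is down to just 9, so r8c3=9.
Step 34. [r9c9∈{8}] nothing but 8 survives at r9c9, so r9c9=8.
Step 35. [r1c8∈{8}] r1c8's peers cover all but 8 ⇒ r1c8=8.
Step 36. [r4c7∈{2}] r4c7 has the single candidate 2, so r4c7=2.
Step 37. [r8c2∈{8}] only 8 remains possible at r8c2. So r8c2=8.

Answer: 1 6 4 2 5 7 9 8 3 / 9 3 5 1 6 8 4 7 2 / 8 7 2 3 4 9 1 6 5 / 5 9 8 4 7 3 2 1 6 / 4 2 7 6 1 5 8 3 9 / 6 1 3 8 9 2 5 4 7 / 7 5 6 9 8 4 3 2 1 / 2 8 9 7 3 1 6 5 4 / 3 4 1 5 2 6 7 9 8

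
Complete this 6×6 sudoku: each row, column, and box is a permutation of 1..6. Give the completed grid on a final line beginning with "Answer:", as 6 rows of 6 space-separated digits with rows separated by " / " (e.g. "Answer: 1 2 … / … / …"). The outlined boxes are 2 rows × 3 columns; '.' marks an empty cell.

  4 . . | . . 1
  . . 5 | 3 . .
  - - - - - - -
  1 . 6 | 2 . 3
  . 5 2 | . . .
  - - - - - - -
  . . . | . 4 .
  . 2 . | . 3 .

Step 1. [r1c5∈{2,5,6}] across row 1, 2 lands solely at r1c5, so r1c5=2.
Step 2. [r2c5∈{6}] r2c5's peers cover all but 6, so r2c5=6.
Step 3. [r4c4∈{1,4,6}] in col 4, 4 fits only at r4c4. So r4c4=4.
Step 4. [r1c3∈{3}] r1c3 is down to just 3, so r1c3=3.
Step 5. [r5c2∈{1,3,6}] r5c2 is the only open cell in col 2 admitting 3. So r5c2=3.
Step 6. [r4c6∈{6}] r4c6 is down to just 6 ⇒ r4c6=6.
Step 7. [r6c6∈{5}] r6c6's peers cover all but 5, so r6c6=5.
Step 8. [r5c3∈{1}] r5c3 is down to just 1, so r5c3=1.
Step 9. [r5c4∈{6}] only 6 remains possible at r5c4 ⇒ r5c4=6.
Step 10. [r1c4∈{5}] r1c4 has the single candidate 5. So r1c4=5.
Step 11. [r2c6∈{4}] r2c6 is down to just 4. So r2c6=4.
Step 12. [r2c1∈{2}] only 2 remains possible at r2c1, so r2c1=2.
Step 13. [r1c2∈{6}] r1c2 has the single candidate 6. So r1c2=6.
Step 14. [r4c1∈{3}] nothing but 3 survives at r4c1. So r4c1=3.
Step 15. [r3c5∈{5}] r3c5's peers cover all but 5 ⇒ r3c5=5.
Step 16. [r4c5∈{1}] r4c5 is down to just 1. So r4c5=1.
Step 17. [r6c3∈{4}] r6c3's peers cover all but 4. So r6c3=4.
Step 18. [r5c6∈{2}] only 2 remains possible at r5c6 ⇒ r5c6=2.
Step 19. [r6c4∈{1}] r6c4 is down to just 1, so r6c4=1.
Step 20. [r3c2∈{4}] r3c2 is down to just 4, so r3c2=4.
Step 21. [r5c1∈{5}] only 5 remains possible at r5c1 ⇒ r5c1=5.
Step 22. [r6c1∈{6}] nothing but 6 survives at r6c1, so r6c1=6.
Step 23. [r2c2∈{1}] nothing but 1 survives at r2c2. So r2c2=1.

Answer: 4 6 3 5 2 1 / 2 1 5 3 6 4 / 1 4 6 2 5 3 / 3 5 2 4 1 6 / 5 3 1 6 4 2 / 6 2 4 1 3 5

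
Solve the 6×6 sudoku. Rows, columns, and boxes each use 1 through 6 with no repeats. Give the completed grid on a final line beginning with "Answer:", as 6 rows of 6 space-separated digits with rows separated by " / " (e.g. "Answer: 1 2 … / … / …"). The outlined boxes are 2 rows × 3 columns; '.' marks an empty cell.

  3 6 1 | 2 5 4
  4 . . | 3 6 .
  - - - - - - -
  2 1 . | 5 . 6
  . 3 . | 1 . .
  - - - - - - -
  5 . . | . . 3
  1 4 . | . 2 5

Step 1. [r4c5∈{4}] r4c5 is down to just 4, so r4c5=4.
Step 2. [r5c2∈{2}] r5c2's peers cover all but 2. So r5c2=2.
Step 3. [r5c3∈{6}] r5c3 has the single candidate 6 ⇒ r5c3=6.
Step 4. [r2c3∈{2,5}] in row 2, 2 fits only at r2c3 ⇒ r2c3=2.
Step 5. [r2c6∈{1}] nothing but 1 survives at r2c6 ⇒ r2c6=1.
Step 6. [r6c4∈{6}] r6c4 is down to just 6, so r6c4=6.
Step 7. [r4c3∈{5}] r4c3 is down to just 5, so r4c3=5.
Step 8. [r3c3∈{4}] r3c3 is down to just 4 ⇒ r3c3=4.
Step 9. [r6c3∈{3}] nothing but 3 survives at r6c3. So r6c3=3.
Step 10. [r4c1∈{6}] r4c1's peers cover all but 6, so r4c1=6.
Step 11. [r3c5∈{3}] r3c5 has the single candidate 3. So r3c5=3.
Step 12. [r2c2∈{5}] r2c2's peers cover all but 5, so r2c2=5.
Step 13. [r4c6∈{2}] r4c6 is down to just 2, so r4c6=2.
Step 14. [r5c4∈{4}] only 4 remains possible at r5c4, so r5c4=4.
Step 15. [r5c5∈{1}] nothing but 1 survives at r5c5 ⇒ r5c5=1.

Answer: 3 6 1 2 5 4 / 4 5 2 3 6 1 / 2 1 4 5 3 6 / 6 3 5 1 4 2 / 5 2 6 4 1 3 / 1 4 3 6 2 5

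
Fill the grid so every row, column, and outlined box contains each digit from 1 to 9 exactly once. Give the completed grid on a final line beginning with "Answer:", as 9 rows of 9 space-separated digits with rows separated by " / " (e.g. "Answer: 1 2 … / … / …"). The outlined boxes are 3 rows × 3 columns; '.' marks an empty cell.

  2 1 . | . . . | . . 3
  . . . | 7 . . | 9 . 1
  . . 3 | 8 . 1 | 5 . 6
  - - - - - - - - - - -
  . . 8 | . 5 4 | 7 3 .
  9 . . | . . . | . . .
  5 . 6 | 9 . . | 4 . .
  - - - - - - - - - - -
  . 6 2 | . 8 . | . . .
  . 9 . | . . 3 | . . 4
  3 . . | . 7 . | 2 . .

Step 1. [r4c4∈{1,2,6}] in row 4, 6 fits only at r4c4, so r4c4=6.
Step 2. [r1c3∈{4,5,7,9}] r1c3 is the only open cell in col 3 admitting 9 ⇒ r1c3=9.
Step 3. [r7c9∈{5,7,9}] 7 has one home in col 9: r7c9, so r7c9=7.
Step 4. [r2c5∈{2,3,4,6}] row 2 places 3 nowhere but r2c5. So r2c5=3.
Step 5. [r1c7∈{8}] r1c7's peers cover all but 8, so r1c7=8.
Step 6. [r4c2∈{2}] only 2 remains possible at r4c2, so r4c2=2.
Step 7. [r5c4∈{1,2,3}] r5c4 is the only open cell in col 4 admitting 3, so r5c4=3.
Step 8. [r8c4∈{1,2,5}] 2 has one home in col 4: r8c4, so r8c4=2.
Step 9. [r4c1∈{1}] r4c1's peers cover all but 1 ⇒ r4c1=1.
Step 10. [r7c1∈{4}] r7c1 is down to just 4. So r7c1=4.
Step 11. [r9c4∈{1,4,5}] across row 9, 4 lands solely at r9c4. So r9c4=4.
Step 12. [r7c4∈{1,5}] r7c4 is the only open cell in col 4 admitting 1, so r7c4=1.
Step 13. [r8c5∈{6}] r8c5 has the single candidate 6. So r8c5=6.
Step 14. [r9c8∈{1,5,6,8,9}] across row 9, 6 lands solely at r9c8, so r9c8=6.
Step 15. [r7c8∈{5,9}] col 8 places 9 nowhere but r7c8 ⇒ r7c8=9.
Step 16. [r3c1∈{7}] r3c1 has the single candidate 7, so r3c1=7.
Step 17. [r3c2∈{4}] r3c2's peers cover all but 4, so r3c2=4.
Step 18. [r2c3∈{5}] r2c3 is down to just 5, so r2c3=5.
Step 19. [r8c8∈{1,5,8}] across row 8, 5 lands solely at r8c8, so r8c8=5.
Step 20. [r3c8∈{2}] r3c8's peers cover all but 2. So r3c8=2.
Step 21. [r5c2∈{7}] r5c2 is down to just 7, so r5c2=7.
Step 22. [r9c9∈{8}] nothing but 8 survives at r9c9 ⇒ r9c9=8.
Step 23. [r6c9∈{2}] nothing but 2 survives at r6c9. So r6c9=2.
Step 24. [r1c6∈{5,6}] 6 has one home in row 1: r1c6. So r1c6=6.
Step 25. [r6c5∈{1}] r6c5 is down to just 1, so r6c5=1.
Step 26. [r6c8∈{8}] nothing but 8 survives at r6c8 ⇒ r6c8=8.
Step 27. [r8c7∈{1}] nothing but 1 survives at r8c7. So r8c7=1.
Step 28. [r2c1∈{6,8}] r2c1 is the only open cell in row 2 admitting 6. So r2c1=6.
Step 29. [r1c5∈{4}] r1c5 is down to just 4 ⇒ r1c5=4.
Step 30. [r9c2∈{5}] r9c2's peers cover all but 5. So r9c2=5.
Step 31. [r2c6∈{2}] r2c6 is down to just 2 ⇒ r2c6=2.
Step 32. [r5c9∈{5}] nothing but 5 survives at r5c9. So r5c9=5.
Step 33. [r5c3∈{4}] r5c3's peers cover all but 4. So r5c3=4.
Step 34. [r2c8∈{4}] nothing but 4 survives at r2c8, so r2c8=4.
Step 35. [r2c2∈{8}] r2c2 is down to just 8 ⇒ r2c2=8.
Step 36. [r7c6∈{5}] nothing but 5 survives at r7c6, so r7c6=5.
Step 37. [r9c3∈{1}] only 1 remains possible at r9c3, so r9c3=1.
Step 38. [r4c9∈{9}] r4c9's peers cover all but 9 ⇒ r4c9=9.
Step 39. [r8c3∈{7}] r8c3 is down to just 7. So r8c3=7.
Step 40. [r5c6∈{8}] nothing but 8 survives at r5c6. So r5c6=8.
Step 41. [r6c6∈{7}] only 7 remains possible at r6c6 ⇒ r6c6=7.
Step 42. [r9c6∈{9}] only 9 remains possible at r9c6 ⇒ r9c6=9.
Step 43. [r5c8∈{1}] only 1 remains possible at r5c8 ⇒ r5c8=1.
Step 44. [r5c7∈{6}] nothing but 6 survives at r5c7, so r5c7=6.
Step 45. [r7c7∈{3}] r7c7's peers cover all but 3. So r7c7=3.
Step 46. [r3c5∈{9}] r3c5 has the single candidate 9, so r3c5=9.
Step 47. [r5c5∈{2}] r5c5 is down to just 2. So r5c5=2.
Step 48. [r6c2∈{3}] only 3 remains possible at r6c2, so r6c2=3.
Step 49. [r8c1∈{8}] r8c1's peers cover all but 8, so r8c1=8.
Step 50. [r1c8∈{7}] only 7 remains possible at r1c8, so r1c8=7.
Step 51. [r1c4∈{5}] r1c4's peers cover all but 5 ⇒ r1c4=5.

Answer: 2 1 9 5 4 6 8 7 3 / 6 8 5 7 3 2 9 4 1 / 7 4 3 8 9 1 5 2 6 / 1 2 8 6 5 4 7 3 9 / 9 7 4 3 2 8 6 1 5 / 5 3 6 9 1 7 4 8 2 / 4 6 2 1 8 5 3 9 7 / 8 9 7 2 6 3 1 5 4 / 3 5 1 4 7 9 2 6 8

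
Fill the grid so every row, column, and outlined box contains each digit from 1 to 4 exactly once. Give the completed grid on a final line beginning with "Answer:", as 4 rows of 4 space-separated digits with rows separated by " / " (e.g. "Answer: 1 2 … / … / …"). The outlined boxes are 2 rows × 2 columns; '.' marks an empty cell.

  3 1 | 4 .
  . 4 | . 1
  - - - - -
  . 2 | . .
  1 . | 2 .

Step 1. [r4c4∈{3,4}] across row 4, 4 lands solely at r4c4. So r4c4=4.
Step 2. [r3c4∈{3}] only 3 remains possible at r3c4. So r3c4=3.
Step 3. [r3c3∈{1}] only 1 remains possible at r3c3 ⇒ r3c3=1.
Step 4. [r4c2∈{3}] nothing but 3 survives at r4c2. So r4c2=3.
Step 5. [r1c4∈{2}] nothing but 2 survives at r1c4. So r1c4=2.
Step 6. [r2c3∈{3}] nothing but 3 survives at r2c3 ⇒ r2c3=3.
Step 7. [r3c1∈{4}] only 4 remains possible at r3c1, so r3c1=4.
Step 8. [r2c1∈{2}] nothing but 2 survives at r2c1. So r2c1=2.

Answer: 3 1 4 2 / 2 4 3 1 / 4 2 1 3 / 1 3 2 4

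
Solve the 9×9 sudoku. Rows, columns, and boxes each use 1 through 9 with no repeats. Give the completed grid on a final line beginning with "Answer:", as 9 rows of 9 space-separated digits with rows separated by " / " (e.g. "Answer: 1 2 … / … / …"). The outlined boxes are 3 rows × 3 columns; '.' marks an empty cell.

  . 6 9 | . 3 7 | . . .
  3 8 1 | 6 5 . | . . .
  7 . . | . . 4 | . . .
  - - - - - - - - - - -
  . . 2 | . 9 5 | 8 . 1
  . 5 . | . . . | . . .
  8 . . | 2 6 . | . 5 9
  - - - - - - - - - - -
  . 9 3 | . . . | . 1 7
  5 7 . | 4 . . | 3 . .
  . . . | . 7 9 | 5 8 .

Step 1. [r1c1∈{2,4}] 4 has one home in box 1: r1c1, so r1c1=4.
Step 2. [r1c8∈{2}] only 2 remains possible at r1c8 ⇒ r1c8=2.
Step 3. [r5c5∈{1,4,8}] col 5 places 4 nowhere but r5c5 ⇒ r5c5=4.
Step 4. [r4c1∈{6}] r4c1 is down to just 6, so r4c1=6.
Step 5. [r7c7∈{2,4,6}] row 7 places 4 nowhere but r7c7. So r7c7=4.
Step 6. [r6c7∈{7}] only 7 remains possible at r6c7. So r6c7=7.
Step 7. [r3c4∈{1,8,9}] in col 4, 9 fits only at r3c4, so r3c4=9.
Step 8. [r7c1∈{2}] only 2 remains possible at r7c1 ⇒ r7c1=2.
Step 9. [r7c5∈{8}] r7c5 has the single candidate 8. So r7c5=8.
Step 10. [r3c9∈{3,5,6,8}] across row 3, 8 lands solely at r3c9. So r3c9=8.
Step 11. [r5c9∈{2,3,6}] r5c9 is the only open cell in col 9 admitting 3 ⇒ r5c9=3.
Step 12. [r5c8∈{6}] r5c8 is down to just 6. So r5c8=6.
Step 13. [r6c6∈{1,3}] 3 has one home in col 6: r6c6. So r6c6=3.
Step 14. [r6c3∈{4}] only 4 remains possible at r6c3. So r6c3=4.
Step 15. [r9c1∈{1}] r9c1 has the single candidate 1, so r9c1=1.
Step 16. [r9c9∈{2,6}] r9c9 is the only open cell in row 9 admitting 2. So r9c9=2.
Step 17. [r1c4∈{1,8}] in row 1, 8 fits only at r1c4. So r1c4=8.
Step 18. [r3c5∈{1,2}] in box 2, 1 fits only at r3c5, so r3c5=1.
Step 19. [r8c6∈{1,2,6}] in row 8, 1 fits only at r8c6, so r8c6=1.
Step 20. [r2c8∈{4,7,9}] 7 has one home in row 2: r2c8. So r2c8=7.
Step 21. [r8c9∈{6}] r8c9 is down to just 6 ⇒ r8c9=6.
Step 22. [r4c4∈{7}] r4c4 has the single candidate 7, so r4c4=7.
Step 23. [r5c6∈{8}] r5c6 has the single candidate 8, so r5c6=8.
Step 24. [r1c9∈{5}] only 5 remains possible at r1c9 ⇒ r1c9=5.
Step 25. [r5c7∈{2}] r5c7's peers cover all but 2 ⇒ r5c7=2.
Step 26. [r3c2∈{2}] only 2 remains possible at r3c2, so r3c2=2.
Step 27. [r9c4∈{3}] r9c4 is down to just 3, so r9c4=3.
Step 28. [r5c4∈{1}] r5c4's peers cover all but 1. So r5c4=1.
Step 29. [r1c7∈{1}] r1c7's peers cover all but 1. So r1c7=1.
Step 30. [r2c6∈{2}] r2c6 is down to just 2, so r2c6=2.
Step 31. [r8c5∈{2}] only 2 remains possible at r8c5, so r8c5=2.
Step 32. [r8c8∈{9}] nothing but 9 survives at r8c8, so r8c8=9.
Step 33. [r9c2∈{4}] nothing but 4 survives at r9c2, so r9c2=4.
Step 34. [r5c1∈{9}] only 9 remains possible at r5c1. So r5c1=9.
Step 35. [r7c6∈{6}] nothing but 6 survives at r7c6. So r7c6=6.
Step 36. [r5c3∈{7}] r5c3 is down to just 7, so r5c3=7.
Step 37. [r3c3∈{5}] r3c3 has the single candidate 5. So r3c3=5.
Step 38. [r4c2∈{3}] r4c2 is down to just 3, so r4c2=3.
Step 39. [r3c8∈{3}] r3c8 has the single candidate 3 ⇒ r3c8=3.
Step 40. [r6c2∈{1}] r6c2's peers cover all but 1, so r6c2=1.
Step 41. [r8c3∈{8}] r8c3's peers cover all but 8 ⇒ r8c3=8.
Step 42. [r2c7∈{9}] only 9 remains possible at r2c7 ⇒ r2c7=9.
Step 43. [r3c7∈{6}] r3c7 is down to just 6. So r3c7=6.
Step 44. [r2c9∈{4}] only 4 remains possible at r2c9 ⇒ r2c9=4.
Step 45. [r4c8∈{4}] only 4 remains possible at r4c8 ⇒ r4c8=4.
Step 46. [r9c3∈{6}] nothing but 6 survives at r9c3, so r9c3=6.
Step 47. [r7c4∈{5}] r7c4 has the single candidate 5 ⇒ r7c4=5.

Answer: 4 6 9 8 3 7 1 2 5 / 3 8 1 6 5 2 9 7 4 / 7 2 5 9 1 4 6 3 8 / 6 3 2 7 9 5 8 4 1 / 9 5 7 1 4 8 2 6 3 / 8 1 4 2 6 3 7 5 9 / 2 9 3 5 8 6 4 1 7 / 5 7 8 4 2 1 3 9 6 / 1 4 6 3 7 9 5 8 2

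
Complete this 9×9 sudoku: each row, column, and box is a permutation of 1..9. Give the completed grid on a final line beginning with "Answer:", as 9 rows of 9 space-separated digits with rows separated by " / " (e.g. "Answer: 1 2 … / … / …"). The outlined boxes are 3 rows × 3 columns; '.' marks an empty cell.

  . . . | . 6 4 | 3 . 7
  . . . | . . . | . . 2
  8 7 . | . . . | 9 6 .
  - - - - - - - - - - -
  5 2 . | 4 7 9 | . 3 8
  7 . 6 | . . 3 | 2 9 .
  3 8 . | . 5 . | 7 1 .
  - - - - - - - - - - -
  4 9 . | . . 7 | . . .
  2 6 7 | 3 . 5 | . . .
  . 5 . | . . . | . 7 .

Step 1. [r9c1∈{1}] r9c1 has the single candidate 1 ⇒ r9c1=1.
Step 2. [r1c2∈{1}] r1c2 has the single candidate 1 ⇒ r1c2=1.
Step 3. [r2c2∈{3,4}] r2c2 is the only open cell in col 2 admitting 3. So r2c2=3.
Step 4. [r2c4∈{1,5,7,8,9}] row 2 places 7 nowhere but r2c4, so r2c4=7.
Step 5. [r1c1∈{9}] r1c1 is down to just 9 ⇒ r1c1=9.
Step 6. [r9c4∈{2,6,8,9}] r9c4 is the only open cell in col 4 admitting 9 ⇒ r9c4=9.
Step 7. [r7c8∈{2,5,8}] 2 has one home in col 8: r7c8, so r7c8=2.
Step 8. [r4c7∈{6}] only 6 remains possible at r4c7 ⇒ r4c7=6.
Step 9. [r6c9∈{4}] r6c9's peers cover all but 4 ⇒ r6c9=4.
Step 10. [r3c3∈{2,4,5}] in row 3, 4 fits only at r3c3 ⇒ r3c3=4.
Step 11. [r2c3∈{5}] r2c3's peers cover all but 5, so r2c3=5.
Step 12. [r1c8∈{5,8}] across col 8, 5 lands solely at r1c8. So r1c8=5.
Step 13. [r3c9∈{1}] r3c9 is down to just 1, so r3c9=1.
Step 14. [r3c6∈{2}] r3c6 is down to just 2 ⇒ r3c6=2.
Step 15. [r1c4∈{8}] r1c4 has the single candidate 8, so r1c4=8.
Step 16. [r9c6∈{6,8}] r9c6 is the only open cell in col 6 admitting 8. So r9c6=8.
Step 17. [r7c5∈{1}] r7c5 has the single candidate 1 ⇒ r7c5=1.
Step 18. [r9c7∈{4}] nothing but 4 survives at r9c7, so r9c7=4.
Step 19. [r8c8∈{8}] r8c8 is down to just 8. So r8c8=8.
Step 20. [r9c9∈{3,6}] across row 9, 6 lands solely at r9c9 ⇒ r9c9=6.
Step 21. [r7c9∈{3,5}] r7c9 is the only open cell in col 9 admitting 3 ⇒ r7c9=3.
Step 22. [r6c4∈{2,6}] in row 6, 2 fits only at r6c4 ⇒ r6c4=2.
Step 23. [r3c4∈{5}] r3c4 is down to just 5, so r3c4=5.
Step 24. [r7c7∈{5}] nothing but 5 survives at r7c7, so r7c7=5.
Step 25. [r4c3∈{1}] only 1 remains possible at r4c3, so r4c3=1.
Step 26. [r9c5∈{2}] r9c5 is down to just 2 ⇒ r9c5=2.
Step 27. [r5c5∈{8}] nothing but 8 survives at r5c5. So r5c5=8.
Step 28. [r1c3∈{2}] r1c3's peers cover all but 2, so r1c3=2.
Step 29. [r8c9∈{9}] r8c9 is down to just 9. So r8c9=9.
Step 30. [r8c7∈{1}] r8c7's peers cover all but 1 ⇒ r8c7=1.
Step 31. [r7c3∈{8}] r7c3 is down to just 8 ⇒ r7c3=8.
Step 32. [r3c5∈{3}] nothing but 3 survives at r3c5, so r3c5=3.
Step 33. [r5c9∈{5}] only 5 remains possible at r5c9 ⇒ r5c9=5.
Step 34. [r6c3∈{9}] r6c3's peers cover all but 9. So r6c3=9.
Step 35. [r8c5∈{4}] only 4 remains possible at r8c5 ⇒ r8c5=4.
Step 36. [r5c2∈{4}] nothing but 4 survives at r5c2 ⇒ r5c2=4.
Step 37. [r2c7∈{8}] r2c7 has the single candidate 8, so r2c7=8.
Step 38. [r6c6∈{6}] r6c6 is down to just 6, so r6c6=6.
Step 39. [r2c5∈{9}] r2c5 has the single candidate 9 ⇒ r2c5=9.
Step 40. [r9c3∈{3}] r9c3 is down to just 3, so r9c3=3.
Step 41. [r7c4∈{6}] nothing but 6 survives at r7c4 ⇒ r7c4=6.
Step 42. [r2c8∈{4}] r2c8 is down to just 4. So r2c8=4.
Step 43. [r2c1∈{6}] nothing but 6 survives at r2c1 ⇒ r2c1=6.
Step 44. [r2c6∈{1}] only 1 remains possible at r2c6, so r2c6=1.
Step 45. [r5c4∈{1}] r5c4's peers cover all but 1. So r5c4=1.

Answer: 9 1 2 8 6 4 3 5 7 / 6 3 5 7 9 1 8 4 2 / 8 7 4 5 3 2 9 6 1 / 5 2 1 4 7 9 6 3 8 / 7 4 6 1 8 3 2 9 5 / 3 8 9 2 5 6 7 1 4 / 4 9 8 6 1 7 5 2 3 / 2 6 7 3 4 5 1 8 9 / 1 5 3 9 2 8 4 7 6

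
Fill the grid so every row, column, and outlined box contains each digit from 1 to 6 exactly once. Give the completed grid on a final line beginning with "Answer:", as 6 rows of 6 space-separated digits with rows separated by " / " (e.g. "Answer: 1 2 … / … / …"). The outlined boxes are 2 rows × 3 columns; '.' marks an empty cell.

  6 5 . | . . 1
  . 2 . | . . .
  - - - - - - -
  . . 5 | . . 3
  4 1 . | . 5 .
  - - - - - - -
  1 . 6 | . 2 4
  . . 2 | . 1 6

Step 1. [r2c1∈{3}] r2c1 is down to just 3. So r2c1=3.
Step 2. [r4c4∈{2,6}] across row 4, 6 lands solely at r4c4. So r4c4=6.
Step 3. [r1c3∈{4}] r1c3 is down to just 4 ⇒ r1c3=4.
Step 4. [r5c4∈{3,5}] row 5 places 5 nowhere but r5c4, so r5c4=5.
Step 5. [r3c4∈{1,2,4}] r3c4 is the only open cell in row 3 admitting 1, so r3c4=1.
Step 6. [r6c4∈{3}] only 3 remains possible at r6c4 ⇒ r6c4=3.
Step 7. [r2c4∈{4}] nothing but 4 survives at r2c4, so r2c4=4.
Step 8. [r2c5∈{6}] r2c5 has the single candidate 6. So r2c5=6.
Step 9. [r3c2∈{6}] only 6 remains possible at r3c2. So r3c2=6.
Step 10. [r6c2∈{4}] nothing but 4 survives at r6c2, so r6c2=4.
Step 11. [r4c3∈{3}] r4c3 has the single candidate 3. So r4c3=3.
Step 12. [r1c5∈{3}] r1c5's peers cover all but 3, so r1c5=3.
Step 13. [r5c2∈{3}] only 3 remains possible at r5c2 ⇒ r5c2=3.
Step 14. [r6c1∈{5}] nothing but 5 survives at r6c1. So r6c1=5.
Step 15. [r2c3∈{1}] r2c3 has the single candidate 1. So r2c3=1.
Step 16. [r3c5∈{4}] r3c5 is down to just 4. So r3c5=4.
Step 17. [r2c6∈{5}] only 5 remains possible at r2c6, so r2c6=5.
Step 18. [r3c1∈{2}] r3c1's peers cover all but 2, so r3c1=2.
Step 19. [r1c4∈{2}] nothing but 2 survives at r1c4 ⇒ r1c4=2.
Step 20. [r4c6∈{2}] only 2 remains possible at r4c6, so r4c6=2.

Answer: 6 5 4 2 3 1 / 3 2 1 4 6 5 / 2 6 5 1 4 3 / 4 1 3 6 5 2 / 1 3 6 5 2 4 / 5 4 2 3 1 6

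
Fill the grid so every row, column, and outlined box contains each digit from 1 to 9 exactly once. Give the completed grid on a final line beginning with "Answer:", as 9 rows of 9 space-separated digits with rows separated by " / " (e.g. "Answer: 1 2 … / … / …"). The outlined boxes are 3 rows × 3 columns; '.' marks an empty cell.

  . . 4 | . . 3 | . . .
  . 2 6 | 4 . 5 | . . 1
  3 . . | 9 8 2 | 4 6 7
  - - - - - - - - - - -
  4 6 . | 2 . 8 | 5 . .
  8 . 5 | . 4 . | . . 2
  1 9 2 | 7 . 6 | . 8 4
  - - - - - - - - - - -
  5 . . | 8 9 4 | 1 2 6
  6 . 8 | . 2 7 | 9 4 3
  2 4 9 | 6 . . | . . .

Step 1. [r5c4∈{1,3}] r5c4 is the only open cell in col 4 admitting 3, so r5c4=3.
Step 2. [r1c2∈{1,5,7,8}] r1c2 is the only open cell in col 2 admitting 8. So r1c2=8.
Step 3. [r5c2∈{7}] r5c2 has the single candidate 7. So r5c2=7.
Step 4. [r4c5∈{1}] only 1 remains possible at r4c5 ⇒ r4c5=1.
Step 5. [r4c8∈{3,7,9}] in row 4, 7 fits only at r4c8, so r4c8=7.
Step 6. [r9c8∈{5}] r9c8's peers cover all but 5. So r9c8=5.
Step 7. [r1c8∈{9}] r1c8 has the single candidate 9. So r1c8=9.
Step 8. [r8c2∈{1}] r8c2 has the single candidate 1, so r8c2=1.
Step 9. [r2c7∈{3,8}] 8 has one home in row 2: r2c7. So r2c7=8.
Step 10. [r1c1∈{7}] r1c1 has the single candidate 7 ⇒ r1c1=7.
Step 11. [r4c3∈{3}] r4c3 has the single candidate 3. So r4c3=3.
Step 12. [r1c7∈{2}] r1c7 is down to just 2, so r1c7=2.
Step 13. [r2c1∈{9}] only 9 remains possible at r2c1, so r2c1=9.
Step 14. [r4c9∈{9}] r4c9 is down to just 9 ⇒ r4c9=9.
Step 15. [r7c3∈{7}] nothing but 7 survives at r7c3 ⇒ r7c3=7.
Step 16. [r2c5∈{7}] r2c5's peers cover all but 7, so r2c5=7.
Step 17. [r3c3∈{1}] r3c3's peers cover all but 1, so r3c3=1.
Step 18. [r9c5∈{3}] nothing but 3 survives at r9c5, so r9c5=3.
Step 19. [r1c4∈{1}] r1c4 is down to just 1 ⇒ r1c4=1.
Step 20. [r5c8∈{1}] r5c8 is down to just 1, so r5c8=1.
Step 21. [r9c6∈{1}] nothing but 1 survives at r9c6. So r9c6=1.
Step 22. [r1c9∈{5}] r1c9 has the single candidate 5 ⇒ r1c9=5.
Step 23. [r5c7∈{6}] r5c7's peers cover all but 6, so r5c7=6.
Step 24. [r5c6∈{9}] r5c6 is down to just 9. So r5c6=9.
Step 25. [r7c2∈{3}] nothing but 3 survives at r7c2, so r7c2=3.
Step 26. [r6c5∈{5}] r6c5 has the single candidate 5, so r6c5=5.
Step 27. [r9c9∈{8}] r9c9 has the single candidate 8, so r9c9=8.
Step 28. [r1c5∈{6}] r1c5's peers cover all but 6 ⇒ r1c5=6.
Step 29. [r6c7∈{3}] only 3 remains possible at r6c7, so r6c7=3.
Step 30. [r9c7∈{7}] r9c7's peers cover all but 7. So r9c7=7.
Step 31. [r8c4∈{5}] only 5 remains possible at r8c4. So r8c4=5.
Step 32. [r2c8∈{3}] r2c8 has the single candidate 3, so r2c8=3.
Step 33. [r3c2∈{5}] r3c2 is down to just 5 ⇒ r3c2=5.

Answer: 7 8 4 1 6 3 2 9 5 / 9 2 6 4 7 5 8 3 1 / 3 5 1 9 8 2 4 6 7 / 4 6 3 2 1 8 5 7 9 / 8 7 5 3 4 9 6 1 2 / 1 9 2 7 5 6 3 8 4 / 5 3 7 8 9 4 1 2 6 / 6 1 8 5 2 7 9 4 3 / 2 4 9 6 3 1 7 5 8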